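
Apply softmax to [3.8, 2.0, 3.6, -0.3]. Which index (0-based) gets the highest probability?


Softmax is a monotonic transformation, so it preserves the argmax.
We need to find the index of the maximum logit.
Index 0: 3.8
Index 1: 2.0
Index 2: 3.6
Index 3: -0.3
Maximum logit = 3.8 at index 0

0


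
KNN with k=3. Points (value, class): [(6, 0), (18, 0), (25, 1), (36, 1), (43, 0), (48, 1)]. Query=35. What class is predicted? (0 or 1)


Distances from query 35:
Point 36 (class 1): distance = 1
Point 43 (class 0): distance = 8
Point 25 (class 1): distance = 10
K=3 nearest neighbors: classes = [1, 0, 1]
Votes for class 1: 2 / 3
Majority vote => class 1

1


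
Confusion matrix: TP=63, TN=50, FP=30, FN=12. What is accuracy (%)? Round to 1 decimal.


Accuracy = (TP + TN) / (TP + TN + FP + FN) * 100
= (63 + 50) / (63 + 50 + 30 + 12)
= 113 / 155
= 0.729
= 72.9%

72.9


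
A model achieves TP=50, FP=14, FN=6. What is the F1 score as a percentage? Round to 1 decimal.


Precision = TP / (TP + FP) = 50 / 64 = 0.7812
Recall = TP / (TP + FN) = 50 / 56 = 0.8929
F1 = 2 * P * R / (P + R)
= 2 * 0.7812 * 0.8929 / (0.7812 + 0.8929)
= 1.3951 / 1.6741
= 0.8333
As percentage: 83.3%

83.3


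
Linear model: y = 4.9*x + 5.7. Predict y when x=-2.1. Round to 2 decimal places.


y = 4.9 * -2.1 + (5.7)
= -10.29 + (5.7)
= -4.59

-4.59


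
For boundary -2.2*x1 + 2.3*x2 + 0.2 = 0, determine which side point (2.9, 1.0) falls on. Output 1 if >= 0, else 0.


Compute -2.2 * 2.9 + 2.3 * 1.0 + 0.2
= -6.38 + 2.3 + 0.2
= -3.88
Since -3.88 < 0, the point is on the negative side.

0


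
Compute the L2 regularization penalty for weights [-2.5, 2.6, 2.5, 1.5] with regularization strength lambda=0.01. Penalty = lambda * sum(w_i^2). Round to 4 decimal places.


Squaring each weight:
(-2.5)^2 = 6.25
2.6^2 = 6.76
2.5^2 = 6.25
1.5^2 = 2.25
Sum of squares = 21.51
Penalty = 0.01 * 21.51 = 0.2151

0.2151


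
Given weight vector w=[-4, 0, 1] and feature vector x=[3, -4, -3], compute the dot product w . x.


Element-wise products:
-4 * 3 = -12
0 * -4 = 0
1 * -3 = -3
Sum = -12 + 0 + -3
= -15

-15


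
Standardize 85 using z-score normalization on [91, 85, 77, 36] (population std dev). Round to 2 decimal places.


Mean = (91 + 85 + 77 + 36) / 4 = 72.25
Variance = sum((x_i - mean)^2) / n = 462.6875
Std = sqrt(462.6875) = 21.5102
Z = (x - mean) / std
= (85 - 72.25) / 21.5102
= 12.75 / 21.5102
= 0.59

0.59


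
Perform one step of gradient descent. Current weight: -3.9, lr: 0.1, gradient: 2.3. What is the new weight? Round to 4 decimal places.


w_new = w_old - lr * gradient
= -3.9 - 0.1 * 2.3
= -3.9 - (0.23)
= -4.1300

-4.1300


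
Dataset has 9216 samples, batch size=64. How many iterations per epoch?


Iterations per epoch = dataset_size / batch_size
= 9216 / 64
= 144

144


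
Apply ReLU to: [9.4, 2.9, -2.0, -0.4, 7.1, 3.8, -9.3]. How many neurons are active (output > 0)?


ReLU(x) = max(0, x) for each element:
ReLU(9.4) = 9.4
ReLU(2.9) = 2.9
ReLU(-2.0) = 0
ReLU(-0.4) = 0
ReLU(7.1) = 7.1
ReLU(3.8) = 3.8
ReLU(-9.3) = 0
Active neurons (>0): 4

4


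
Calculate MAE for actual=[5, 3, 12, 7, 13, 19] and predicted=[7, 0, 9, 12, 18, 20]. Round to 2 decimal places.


Absolute errors: [2, 3, 3, 5, 5, 1]
Sum of absolute errors = 19
MAE = 19 / 6 = 3.17

3.17


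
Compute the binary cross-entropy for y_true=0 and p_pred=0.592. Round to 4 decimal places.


For y=0: Loss = -log(1-p)
= -log(1 - 0.592)
= -log(0.408)
= -(-0.8965)
= 0.8965

0.8965


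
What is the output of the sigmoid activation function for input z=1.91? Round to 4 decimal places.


sigmoid(z) = 1 / (1 + exp(-z))
exp(-(1.91)) = exp(-1.91) = 0.1481
1 + 0.1481 = 1.1481
1 / 1.1481 = 0.8710

0.8710


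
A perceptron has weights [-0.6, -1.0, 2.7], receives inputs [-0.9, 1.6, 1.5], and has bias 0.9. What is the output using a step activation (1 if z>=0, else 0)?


z = w . x + b
= -0.6*-0.9 + -1.0*1.6 + 2.7*1.5 + 0.9
= 0.54 + -1.6 + 4.05 + 0.9
= 2.99 + 0.9
= 3.89
Since z = 3.89 >= 0, output = 1

1


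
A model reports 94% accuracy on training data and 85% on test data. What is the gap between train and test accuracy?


Gap = train_accuracy - test_accuracy
= 94 - 85
= 9%
This moderate gap may indicate mild overfitting.

9


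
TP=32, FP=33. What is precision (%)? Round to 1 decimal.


Precision = TP / (TP + FP) * 100
= 32 / (32 + 33)
= 32 / 65
= 0.4923
= 49.2%

49.2


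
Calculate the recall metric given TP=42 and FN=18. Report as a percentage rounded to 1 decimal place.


Recall = TP / (TP + FN) * 100
= 42 / (42 + 18)
= 42 / 60
= 0.7
= 70.0%

70.0


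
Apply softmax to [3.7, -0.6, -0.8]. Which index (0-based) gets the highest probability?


Softmax is a monotonic transformation, so it preserves the argmax.
We need to find the index of the maximum logit.
Index 0: 3.7
Index 1: -0.6
Index 2: -0.8
Maximum logit = 3.7 at index 0

0


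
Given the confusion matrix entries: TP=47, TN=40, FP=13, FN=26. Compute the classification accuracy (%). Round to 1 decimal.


Accuracy = (TP + TN) / (TP + TN + FP + FN) * 100
= (47 + 40) / (47 + 40 + 13 + 26)
= 87 / 126
= 0.6905
= 69.0%

69.0


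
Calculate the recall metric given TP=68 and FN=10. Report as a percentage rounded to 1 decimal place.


Recall = TP / (TP + FN) * 100
= 68 / (68 + 10)
= 68 / 78
= 0.8718
= 87.2%

87.2


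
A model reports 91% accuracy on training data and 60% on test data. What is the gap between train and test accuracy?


Gap = train_accuracy - test_accuracy
= 91 - 60
= 31%
This large gap strongly indicates overfitting.

31


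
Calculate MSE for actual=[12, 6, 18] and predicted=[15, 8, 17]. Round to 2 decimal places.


Differences: [-3, -2, 1]
Squared errors: [9, 4, 1]
Sum of squared errors = 14
MSE = 14 / 3 = 4.67

4.67


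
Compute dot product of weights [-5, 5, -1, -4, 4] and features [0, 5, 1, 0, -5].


Element-wise products:
-5 * 0 = 0
5 * 5 = 25
-1 * 1 = -1
-4 * 0 = 0
4 * -5 = -20
Sum = 0 + 25 + -1 + 0 + -20
= 4

4


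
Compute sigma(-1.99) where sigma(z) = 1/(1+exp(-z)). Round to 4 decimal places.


sigmoid(z) = 1 / (1 + exp(-z))
exp(-(-1.99)) = exp(1.99) = 7.3155
1 + 7.3155 = 8.3155
1 / 8.3155 = 0.1203

0.1203


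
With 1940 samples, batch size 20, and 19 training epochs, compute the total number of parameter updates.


Iterations per epoch = 1940 / 20 = 97
Total updates = iterations_per_epoch * epochs
= 97 * 19
= 1843

1843


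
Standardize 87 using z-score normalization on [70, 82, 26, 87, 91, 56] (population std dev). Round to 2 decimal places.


Mean = (70 + 82 + 26 + 87 + 91 + 56) / 6 = 68.6667
Variance = sum((x_i - mean)^2) / n = 499.2222
Std = sqrt(499.2222) = 22.3433
Z = (x - mean) / std
= (87 - 68.6667) / 22.3433
= 18.3333 / 22.3433
= 0.82

0.82


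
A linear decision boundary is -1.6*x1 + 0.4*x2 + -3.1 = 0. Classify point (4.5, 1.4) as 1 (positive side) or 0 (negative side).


Compute -1.6 * 4.5 + 0.4 * 1.4 + -3.1
= -7.2 + 0.56 + -3.1
= -9.74
Since -9.74 < 0, the point is on the negative side.

0


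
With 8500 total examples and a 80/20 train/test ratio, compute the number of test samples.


Train samples = 8500 * 80% = 6800
Test samples = 8500 - 6800
= 1700

1700


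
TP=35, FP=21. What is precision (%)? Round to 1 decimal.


Precision = TP / (TP + FP) * 100
= 35 / (35 + 21)
= 35 / 56
= 0.625
= 62.5%

62.5


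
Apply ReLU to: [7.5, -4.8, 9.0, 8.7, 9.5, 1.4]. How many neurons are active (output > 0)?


ReLU(x) = max(0, x) for each element:
ReLU(7.5) = 7.5
ReLU(-4.8) = 0
ReLU(9.0) = 9.0
ReLU(8.7) = 8.7
ReLU(9.5) = 9.5
ReLU(1.4) = 1.4
Active neurons (>0): 5

5


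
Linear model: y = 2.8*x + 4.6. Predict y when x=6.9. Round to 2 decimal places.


y = 2.8 * 6.9 + (4.6)
= 19.32 + (4.6)
= 23.92

23.92


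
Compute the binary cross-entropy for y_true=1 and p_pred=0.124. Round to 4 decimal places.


For y=1: Loss = -log(p)
= -log(0.124)
= -(-2.0875)
= 2.0875

2.0875


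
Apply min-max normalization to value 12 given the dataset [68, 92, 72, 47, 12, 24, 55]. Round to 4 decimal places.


Min = 12, Max = 92
Range = 92 - 12 = 80
Scaled = (x - min) / (max - min)
= (12 - 12) / 80
= 0 / 80
= 0.0000

0.0000


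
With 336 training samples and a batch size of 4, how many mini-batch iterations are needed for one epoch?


Iterations per epoch = dataset_size / batch_size
= 336 / 4
= 84

84


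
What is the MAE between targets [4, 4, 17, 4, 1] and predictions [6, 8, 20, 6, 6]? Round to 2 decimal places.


Absolute errors: [2, 4, 3, 2, 5]
Sum of absolute errors = 16
MAE = 16 / 5 = 3.20

3.20


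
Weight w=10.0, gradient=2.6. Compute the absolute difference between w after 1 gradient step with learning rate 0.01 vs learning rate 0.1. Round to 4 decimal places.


With lr=0.01: w_new = 10.0 - 0.01 * 2.6 = 9.974
With lr=0.1: w_new = 10.0 - 0.1 * 2.6 = 9.74
Absolute difference = |9.974 - 9.74|
= 0.2340

0.2340


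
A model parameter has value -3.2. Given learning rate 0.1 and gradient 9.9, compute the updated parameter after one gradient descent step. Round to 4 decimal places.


w_new = w_old - lr * gradient
= -3.2 - 0.1 * 9.9
= -3.2 - (0.99)
= -4.1900

-4.1900


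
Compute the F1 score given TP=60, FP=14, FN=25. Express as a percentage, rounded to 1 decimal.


Precision = TP / (TP + FP) = 60 / 74 = 0.8108
Recall = TP / (TP + FN) = 60 / 85 = 0.7059
F1 = 2 * P * R / (P + R)
= 2 * 0.8108 * 0.7059 / (0.8108 + 0.7059)
= 1.1447 / 1.5167
= 0.7547
As percentage: 75.5%

75.5


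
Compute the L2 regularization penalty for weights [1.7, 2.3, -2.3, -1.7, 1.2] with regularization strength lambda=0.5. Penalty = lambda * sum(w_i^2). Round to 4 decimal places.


Squaring each weight:
1.7^2 = 2.89
2.3^2 = 5.29
(-2.3)^2 = 5.29
(-1.7)^2 = 2.89
1.2^2 = 1.44
Sum of squares = 17.8
Penalty = 0.5 * 17.8 = 8.9000

8.9000


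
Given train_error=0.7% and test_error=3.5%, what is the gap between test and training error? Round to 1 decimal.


Generalization gap = test_error - train_error
= 3.5 - 0.7
= 2.8%
A moderate gap.

2.8


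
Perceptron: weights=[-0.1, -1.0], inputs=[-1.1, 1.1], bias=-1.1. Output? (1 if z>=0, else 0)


z = w . x + b
= -0.1*-1.1 + -1.0*1.1 + -1.1
= 0.11 + -1.1 + -1.1
= -0.99 + -1.1
= -2.09
Since z = -2.09 < 0, output = 0

0


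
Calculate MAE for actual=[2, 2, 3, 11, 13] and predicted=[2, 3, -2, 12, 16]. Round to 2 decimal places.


Absolute errors: [0, 1, 5, 1, 3]
Sum of absolute errors = 10
MAE = 10 / 5 = 2.00

2.00


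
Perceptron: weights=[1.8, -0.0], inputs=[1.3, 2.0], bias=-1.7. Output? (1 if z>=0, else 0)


z = w . x + b
= 1.8*1.3 + -0.0*2.0 + -1.7
= 2.34 + -0.0 + -1.7
= 2.34 + -1.7
= 0.64
Since z = 0.64 >= 0, output = 1

1


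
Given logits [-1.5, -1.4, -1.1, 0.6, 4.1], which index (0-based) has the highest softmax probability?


Softmax is a monotonic transformation, so it preserves the argmax.
We need to find the index of the maximum logit.
Index 0: -1.5
Index 1: -1.4
Index 2: -1.1
Index 3: 0.6
Index 4: 4.1
Maximum logit = 4.1 at index 4

4


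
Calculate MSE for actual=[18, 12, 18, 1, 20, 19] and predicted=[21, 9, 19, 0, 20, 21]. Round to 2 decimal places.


Differences: [-3, 3, -1, 1, 0, -2]
Squared errors: [9, 9, 1, 1, 0, 4]
Sum of squared errors = 24
MSE = 24 / 6 = 4.00

4.00


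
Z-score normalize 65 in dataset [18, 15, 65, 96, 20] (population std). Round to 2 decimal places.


Mean = (18 + 15 + 65 + 96 + 20) / 5 = 42.8
Variance = sum((x_i - mean)^2) / n = 1046.16
Std = sqrt(1046.16) = 32.3444
Z = (x - mean) / std
= (65 - 42.8) / 32.3444
= 22.2 / 32.3444
= 0.69

0.69


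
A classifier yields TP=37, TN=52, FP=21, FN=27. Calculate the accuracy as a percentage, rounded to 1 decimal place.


Accuracy = (TP + TN) / (TP + TN + FP + FN) * 100
= (37 + 52) / (37 + 52 + 21 + 27)
= 89 / 137
= 0.6496
= 65.0%

65.0


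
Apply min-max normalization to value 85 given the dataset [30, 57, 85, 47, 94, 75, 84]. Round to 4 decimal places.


Min = 30, Max = 94
Range = 94 - 30 = 64
Scaled = (x - min) / (max - min)
= (85 - 30) / 64
= 55 / 64
= 0.8594

0.8594


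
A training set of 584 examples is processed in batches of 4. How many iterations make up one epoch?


Iterations per epoch = dataset_size / batch_size
= 584 / 4
= 146

146


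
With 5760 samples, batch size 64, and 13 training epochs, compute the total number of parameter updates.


Iterations per epoch = 5760 / 64 = 90
Total updates = iterations_per_epoch * epochs
= 90 * 13
= 1170

1170


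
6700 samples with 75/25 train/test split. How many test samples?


Train samples = 6700 * 75% = 5025
Test samples = 6700 - 5025
= 1675

1675


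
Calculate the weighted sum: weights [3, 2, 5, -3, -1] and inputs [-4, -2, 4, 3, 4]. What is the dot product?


Element-wise products:
3 * -4 = -12
2 * -2 = -4
5 * 4 = 20
-3 * 3 = -9
-1 * 4 = -4
Sum = -12 + -4 + 20 + -9 + -4
= -9

-9


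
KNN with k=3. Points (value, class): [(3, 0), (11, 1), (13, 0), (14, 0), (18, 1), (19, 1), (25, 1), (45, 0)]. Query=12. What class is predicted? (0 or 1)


Distances from query 12:
Point 13 (class 0): distance = 1
Point 11 (class 1): distance = 1
Point 14 (class 0): distance = 2
K=3 nearest neighbors: classes = [0, 1, 0]
Votes for class 1: 1 / 3
Majority vote => class 0

0


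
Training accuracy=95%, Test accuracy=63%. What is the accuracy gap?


Gap = train_accuracy - test_accuracy
= 95 - 63
= 32%
This large gap strongly indicates overfitting.

32


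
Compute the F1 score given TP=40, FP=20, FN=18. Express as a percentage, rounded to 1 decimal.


Precision = TP / (TP + FP) = 40 / 60 = 0.6667
Recall = TP / (TP + FN) = 40 / 58 = 0.6897
F1 = 2 * P * R / (P + R)
= 2 * 0.6667 * 0.6897 / (0.6667 + 0.6897)
= 0.9195 / 1.3563
= 0.678
As percentage: 67.8%

67.8


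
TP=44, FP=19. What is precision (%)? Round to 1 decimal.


Precision = TP / (TP + FP) * 100
= 44 / (44 + 19)
= 44 / 63
= 0.6984
= 69.8%

69.8


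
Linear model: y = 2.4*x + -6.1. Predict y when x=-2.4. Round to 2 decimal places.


y = 2.4 * -2.4 + (-6.1)
= -5.76 + (-6.1)
= -11.86

-11.86


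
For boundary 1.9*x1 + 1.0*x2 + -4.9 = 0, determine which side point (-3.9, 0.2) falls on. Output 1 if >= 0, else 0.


Compute 1.9 * -3.9 + 1.0 * 0.2 + -4.9
= -7.41 + 0.2 + -4.9
= -12.11
Since -12.11 < 0, the point is on the negative side.

0


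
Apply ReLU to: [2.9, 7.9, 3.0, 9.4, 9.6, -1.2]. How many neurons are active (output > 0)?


ReLU(x) = max(0, x) for each element:
ReLU(2.9) = 2.9
ReLU(7.9) = 7.9
ReLU(3.0) = 3.0
ReLU(9.4) = 9.4
ReLU(9.6) = 9.6
ReLU(-1.2) = 0
Active neurons (>0): 5

5


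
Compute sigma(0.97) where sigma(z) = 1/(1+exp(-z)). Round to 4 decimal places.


sigmoid(z) = 1 / (1 + exp(-z))
exp(-(0.97)) = exp(-0.97) = 0.3791
1 + 0.3791 = 1.3791
1 / 1.3791 = 0.7251

0.7251


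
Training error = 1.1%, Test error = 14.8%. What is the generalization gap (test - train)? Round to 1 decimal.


Generalization gap = test_error - train_error
= 14.8 - 1.1
= 13.7%
A large gap suggests overfitting.

13.7


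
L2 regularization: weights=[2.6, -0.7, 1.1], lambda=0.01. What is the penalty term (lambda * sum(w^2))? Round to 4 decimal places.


Squaring each weight:
2.6^2 = 6.76
(-0.7)^2 = 0.49
1.1^2 = 1.21
Sum of squares = 8.46
Penalty = 0.01 * 8.46 = 0.0846

0.0846


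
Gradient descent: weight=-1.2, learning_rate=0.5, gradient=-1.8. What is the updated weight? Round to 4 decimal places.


w_new = w_old - lr * gradient
= -1.2 - 0.5 * -1.8
= -1.2 - (-0.9)
= -0.3000

-0.3000


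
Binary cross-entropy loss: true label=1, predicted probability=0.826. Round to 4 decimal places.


For y=1: Loss = -log(p)
= -log(0.826)
= -(-0.1912)
= 0.1912

0.1912


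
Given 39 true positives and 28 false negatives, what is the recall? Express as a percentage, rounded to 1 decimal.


Recall = TP / (TP + FN) * 100
= 39 / (39 + 28)
= 39 / 67
= 0.5821
= 58.2%

58.2


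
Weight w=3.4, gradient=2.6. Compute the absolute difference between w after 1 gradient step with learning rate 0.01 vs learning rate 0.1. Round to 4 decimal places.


With lr=0.01: w_new = 3.4 - 0.01 * 2.6 = 3.374
With lr=0.1: w_new = 3.4 - 0.1 * 2.6 = 3.14
Absolute difference = |3.374 - 3.14|
= 0.2340

0.2340


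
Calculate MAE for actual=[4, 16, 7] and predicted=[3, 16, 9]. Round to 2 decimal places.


Absolute errors: [1, 0, 2]
Sum of absolute errors = 3
MAE = 3 / 3 = 1.00

1.00


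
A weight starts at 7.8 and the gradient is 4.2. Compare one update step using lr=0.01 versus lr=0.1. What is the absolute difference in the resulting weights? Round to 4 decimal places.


With lr=0.01: w_new = 7.8 - 0.01 * 4.2 = 7.758
With lr=0.1: w_new = 7.8 - 0.1 * 4.2 = 7.38
Absolute difference = |7.758 - 7.38|
= 0.3780

0.3780


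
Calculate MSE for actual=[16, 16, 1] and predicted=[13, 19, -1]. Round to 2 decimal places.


Differences: [3, -3, 2]
Squared errors: [9, 9, 4]
Sum of squared errors = 22
MSE = 22 / 3 = 7.33

7.33


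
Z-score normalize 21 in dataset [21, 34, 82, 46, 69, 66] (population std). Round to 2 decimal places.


Mean = (21 + 34 + 82 + 46 + 69 + 66) / 6 = 53.0
Variance = sum((x_i - mean)^2) / n = 450.0
Std = sqrt(450.0) = 21.2132
Z = (x - mean) / std
= (21 - 53.0) / 21.2132
= -32.0 / 21.2132
= -1.51

-1.51


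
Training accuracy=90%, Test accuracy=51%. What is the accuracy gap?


Gap = train_accuracy - test_accuracy
= 90 - 51
= 39%
This large gap strongly indicates overfitting.

39


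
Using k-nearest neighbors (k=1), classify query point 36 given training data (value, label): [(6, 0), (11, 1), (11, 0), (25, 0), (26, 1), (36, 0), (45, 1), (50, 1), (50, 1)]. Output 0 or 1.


Distances from query 36:
Point 36 (class 0): distance = 0
K=1 nearest neighbors: classes = [0]
Votes for class 1: 0 / 1
Majority vote => class 0

0


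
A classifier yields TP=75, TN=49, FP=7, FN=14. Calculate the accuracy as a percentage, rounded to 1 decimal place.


Accuracy = (TP + TN) / (TP + TN + FP + FN) * 100
= (75 + 49) / (75 + 49 + 7 + 14)
= 124 / 145
= 0.8552
= 85.5%

85.5


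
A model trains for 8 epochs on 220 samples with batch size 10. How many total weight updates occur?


Iterations per epoch = 220 / 10 = 22
Total updates = iterations_per_epoch * epochs
= 22 * 8
= 176

176


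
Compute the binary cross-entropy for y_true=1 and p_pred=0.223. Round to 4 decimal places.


For y=1: Loss = -log(p)
= -log(0.223)
= -(-1.5006)
= 1.5006

1.5006


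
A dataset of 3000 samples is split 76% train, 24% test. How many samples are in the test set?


Train samples = 3000 * 76% = 2280
Test samples = 3000 - 2280
= 720

720


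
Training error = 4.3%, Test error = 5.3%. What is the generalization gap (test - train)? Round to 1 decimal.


Generalization gap = test_error - train_error
= 5.3 - 4.3
= 1.0%
A small gap suggests good generalization.

1.0


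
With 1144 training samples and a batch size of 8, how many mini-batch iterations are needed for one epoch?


Iterations per epoch = dataset_size / batch_size
= 1144 / 8
= 143

143


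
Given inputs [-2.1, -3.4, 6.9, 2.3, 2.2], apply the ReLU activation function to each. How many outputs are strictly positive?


ReLU(x) = max(0, x) for each element:
ReLU(-2.1) = 0
ReLU(-3.4) = 0
ReLU(6.9) = 6.9
ReLU(2.3) = 2.3
ReLU(2.2) = 2.2
Active neurons (>0): 3

3


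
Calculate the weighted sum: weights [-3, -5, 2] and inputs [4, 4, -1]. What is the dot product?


Element-wise products:
-3 * 4 = -12
-5 * 4 = -20
2 * -1 = -2
Sum = -12 + -20 + -2
= -34

-34


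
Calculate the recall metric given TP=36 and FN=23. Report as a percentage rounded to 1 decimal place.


Recall = TP / (TP + FN) * 100
= 36 / (36 + 23)
= 36 / 59
= 0.6102
= 61.0%

61.0


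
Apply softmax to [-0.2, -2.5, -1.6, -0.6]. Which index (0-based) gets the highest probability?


Softmax is a monotonic transformation, so it preserves the argmax.
We need to find the index of the maximum logit.
Index 0: -0.2
Index 1: -2.5
Index 2: -1.6
Index 3: -0.6
Maximum logit = -0.2 at index 0

0


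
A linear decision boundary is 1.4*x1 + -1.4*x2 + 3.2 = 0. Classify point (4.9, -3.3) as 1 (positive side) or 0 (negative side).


Compute 1.4 * 4.9 + -1.4 * -3.3 + 3.2
= 6.86 + 4.62 + 3.2
= 14.68
Since 14.68 >= 0, the point is on the positive side.

1


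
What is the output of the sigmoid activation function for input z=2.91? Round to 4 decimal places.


sigmoid(z) = 1 / (1 + exp(-z))
exp(-(2.91)) = exp(-2.91) = 0.0545
1 + 0.0545 = 1.0545
1 / 1.0545 = 0.9483

0.9483


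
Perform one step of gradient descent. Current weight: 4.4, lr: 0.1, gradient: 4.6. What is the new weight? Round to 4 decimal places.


w_new = w_old - lr * gradient
= 4.4 - 0.1 * 4.6
= 4.4 - (0.46)
= 3.9400

3.9400


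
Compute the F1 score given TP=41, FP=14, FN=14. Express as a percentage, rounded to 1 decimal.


Precision = TP / (TP + FP) = 41 / 55 = 0.7455
Recall = TP / (TP + FN) = 41 / 55 = 0.7455
F1 = 2 * P * R / (P + R)
= 2 * 0.7455 * 0.7455 / (0.7455 + 0.7455)
= 1.1114 / 1.4909
= 0.7455
As percentage: 74.5%

74.5


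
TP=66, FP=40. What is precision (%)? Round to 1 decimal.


Precision = TP / (TP + FP) * 100
= 66 / (66 + 40)
= 66 / 106
= 0.6226
= 62.3%

62.3


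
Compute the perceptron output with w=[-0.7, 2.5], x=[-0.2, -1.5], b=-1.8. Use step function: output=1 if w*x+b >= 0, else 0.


z = w . x + b
= -0.7*-0.2 + 2.5*-1.5 + -1.8
= 0.14 + -3.75 + -1.8
= -3.61 + -1.8
= -5.41
Since z = -5.41 < 0, output = 0

0


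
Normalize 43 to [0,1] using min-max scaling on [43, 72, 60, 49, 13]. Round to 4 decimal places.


Min = 13, Max = 72
Range = 72 - 13 = 59
Scaled = (x - min) / (max - min)
= (43 - 13) / 59
= 30 / 59
= 0.5085

0.5085


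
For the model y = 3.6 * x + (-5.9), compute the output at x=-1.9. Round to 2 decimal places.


y = 3.6 * -1.9 + (-5.9)
= -6.84 + (-5.9)
= -12.74

-12.74


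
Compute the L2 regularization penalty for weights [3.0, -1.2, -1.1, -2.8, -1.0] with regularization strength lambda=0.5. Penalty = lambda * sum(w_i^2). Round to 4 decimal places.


Squaring each weight:
3.0^2 = 9.0
(-1.2)^2 = 1.44
(-1.1)^2 = 1.21
(-2.8)^2 = 7.84
(-1.0)^2 = 1.0
Sum of squares = 20.49
Penalty = 0.5 * 20.49 = 10.2450

10.2450


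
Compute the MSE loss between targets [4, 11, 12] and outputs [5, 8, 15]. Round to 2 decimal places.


Differences: [-1, 3, -3]
Squared errors: [1, 9, 9]
Sum of squared errors = 19
MSE = 19 / 3 = 6.33

6.33


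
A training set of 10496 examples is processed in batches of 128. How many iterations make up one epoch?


Iterations per epoch = dataset_size / batch_size
= 10496 / 128
= 82

82


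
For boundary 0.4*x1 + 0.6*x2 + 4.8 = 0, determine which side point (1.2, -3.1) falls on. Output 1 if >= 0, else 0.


Compute 0.4 * 1.2 + 0.6 * -3.1 + 4.8
= 0.48 + -1.86 + 4.8
= 3.42
Since 3.42 >= 0, the point is on the positive side.

1


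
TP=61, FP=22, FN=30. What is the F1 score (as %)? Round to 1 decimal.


Precision = TP / (TP + FP) = 61 / 83 = 0.7349
Recall = TP / (TP + FN) = 61 / 91 = 0.6703
F1 = 2 * P * R / (P + R)
= 2 * 0.7349 * 0.6703 / (0.7349 + 0.6703)
= 0.9853 / 1.4053
= 0.7011
As percentage: 70.1%

70.1


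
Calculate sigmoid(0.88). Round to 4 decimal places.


sigmoid(z) = 1 / (1 + exp(-z))
exp(-(0.88)) = exp(-0.88) = 0.4148
1 + 0.4148 = 1.4148
1 / 1.4148 = 0.7068

0.7068


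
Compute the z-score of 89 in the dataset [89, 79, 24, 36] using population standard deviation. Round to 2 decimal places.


Mean = (89 + 79 + 24 + 36) / 4 = 57.0
Variance = sum((x_i - mean)^2) / n = 759.5
Std = sqrt(759.5) = 27.559
Z = (x - mean) / std
= (89 - 57.0) / 27.559
= 32.0 / 27.559
= 1.16

1.16


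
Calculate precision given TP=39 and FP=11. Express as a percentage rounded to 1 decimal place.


Precision = TP / (TP + FP) * 100
= 39 / (39 + 11)
= 39 / 50
= 0.78
= 78.0%

78.0


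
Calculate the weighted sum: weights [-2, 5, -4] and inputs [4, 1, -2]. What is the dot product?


Element-wise products:
-2 * 4 = -8
5 * 1 = 5
-4 * -2 = 8
Sum = -8 + 5 + 8
= 5

5


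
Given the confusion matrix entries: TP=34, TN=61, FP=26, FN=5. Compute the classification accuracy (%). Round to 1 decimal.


Accuracy = (TP + TN) / (TP + TN + FP + FN) * 100
= (34 + 61) / (34 + 61 + 26 + 5)
= 95 / 126
= 0.754
= 75.4%

75.4


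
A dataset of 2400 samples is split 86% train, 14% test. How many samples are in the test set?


Train samples = 2400 * 86% = 2064
Test samples = 2400 - 2064
= 336

336


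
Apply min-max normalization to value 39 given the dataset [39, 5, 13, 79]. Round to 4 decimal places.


Min = 5, Max = 79
Range = 79 - 5 = 74
Scaled = (x - min) / (max - min)
= (39 - 5) / 74
= 34 / 74
= 0.4595

0.4595


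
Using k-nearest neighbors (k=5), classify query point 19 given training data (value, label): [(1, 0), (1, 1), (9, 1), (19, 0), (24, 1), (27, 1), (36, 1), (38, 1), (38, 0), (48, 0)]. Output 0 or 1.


Distances from query 19:
Point 19 (class 0): distance = 0
Point 24 (class 1): distance = 5
Point 27 (class 1): distance = 8
Point 9 (class 1): distance = 10
Point 36 (class 1): distance = 17
K=5 nearest neighbors: classes = [0, 1, 1, 1, 1]
Votes for class 1: 4 / 5
Majority vote => class 1

1


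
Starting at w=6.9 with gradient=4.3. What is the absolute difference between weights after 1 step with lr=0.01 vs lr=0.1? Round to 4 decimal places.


With lr=0.01: w_new = 6.9 - 0.01 * 4.3 = 6.857
With lr=0.1: w_new = 6.9 - 0.1 * 4.3 = 6.47
Absolute difference = |6.857 - 6.47|
= 0.3870

0.3870


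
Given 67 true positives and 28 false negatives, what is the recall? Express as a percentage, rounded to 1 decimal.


Recall = TP / (TP + FN) * 100
= 67 / (67 + 28)
= 67 / 95
= 0.7053
= 70.5%

70.5


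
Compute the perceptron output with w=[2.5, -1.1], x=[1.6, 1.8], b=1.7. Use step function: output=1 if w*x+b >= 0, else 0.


z = w . x + b
= 2.5*1.6 + -1.1*1.8 + 1.7
= 4.0 + -1.98 + 1.7
= 2.02 + 1.7
= 3.72
Since z = 3.72 >= 0, output = 1

1


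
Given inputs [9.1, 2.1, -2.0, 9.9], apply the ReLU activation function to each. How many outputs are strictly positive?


ReLU(x) = max(0, x) for each element:
ReLU(9.1) = 9.1
ReLU(2.1) = 2.1
ReLU(-2.0) = 0
ReLU(9.9) = 9.9
Active neurons (>0): 3

3


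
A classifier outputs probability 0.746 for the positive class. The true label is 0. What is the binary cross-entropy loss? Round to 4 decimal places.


For y=0: Loss = -log(1-p)
= -log(1 - 0.746)
= -log(0.254)
= -(-1.3704)
= 1.3704

1.3704


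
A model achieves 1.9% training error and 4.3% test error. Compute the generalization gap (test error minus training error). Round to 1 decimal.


Generalization gap = test_error - train_error
= 4.3 - 1.9
= 2.4%
A moderate gap.

2.4


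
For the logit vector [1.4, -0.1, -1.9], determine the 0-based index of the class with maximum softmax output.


Softmax is a monotonic transformation, so it preserves the argmax.
We need to find the index of the maximum logit.
Index 0: 1.4
Index 1: -0.1
Index 2: -1.9
Maximum logit = 1.4 at index 0

0


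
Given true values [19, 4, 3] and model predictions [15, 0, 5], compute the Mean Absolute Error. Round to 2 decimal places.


Absolute errors: [4, 4, 2]
Sum of absolute errors = 10
MAE = 10 / 3 = 3.33

3.33


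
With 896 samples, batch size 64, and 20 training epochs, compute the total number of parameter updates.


Iterations per epoch = 896 / 64 = 14
Total updates = iterations_per_epoch * epochs
= 14 * 20
= 280

280


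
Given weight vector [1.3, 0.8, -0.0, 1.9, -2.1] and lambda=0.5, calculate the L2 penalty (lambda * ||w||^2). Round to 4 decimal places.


Squaring each weight:
1.3^2 = 1.69
0.8^2 = 0.64
(-0.0)^2 = 0.0
1.9^2 = 3.61
(-2.1)^2 = 4.41
Sum of squares = 10.35
Penalty = 0.5 * 10.35 = 5.1750

5.1750


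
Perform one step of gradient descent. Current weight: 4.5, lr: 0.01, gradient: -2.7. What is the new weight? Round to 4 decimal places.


w_new = w_old - lr * gradient
= 4.5 - 0.01 * -2.7
= 4.5 - (-0.027)
= 4.5270

4.5270


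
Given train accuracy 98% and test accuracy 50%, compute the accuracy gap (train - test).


Gap = train_accuracy - test_accuracy
= 98 - 50
= 48%
This large gap strongly indicates overfitting.

48


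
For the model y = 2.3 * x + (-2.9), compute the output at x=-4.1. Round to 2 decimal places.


y = 2.3 * -4.1 + (-2.9)
= -9.43 + (-2.9)
= -12.33

-12.33


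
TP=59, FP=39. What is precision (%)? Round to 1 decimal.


Precision = TP / (TP + FP) * 100
= 59 / (59 + 39)
= 59 / 98
= 0.602
= 60.2%

60.2


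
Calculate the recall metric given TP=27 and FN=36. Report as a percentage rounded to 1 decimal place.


Recall = TP / (TP + FN) * 100
= 27 / (27 + 36)
= 27 / 63
= 0.4286
= 42.9%

42.9


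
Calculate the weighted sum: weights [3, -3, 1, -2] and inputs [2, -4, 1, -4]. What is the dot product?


Element-wise products:
3 * 2 = 6
-3 * -4 = 12
1 * 1 = 1
-2 * -4 = 8
Sum = 6 + 12 + 1 + 8
= 27

27


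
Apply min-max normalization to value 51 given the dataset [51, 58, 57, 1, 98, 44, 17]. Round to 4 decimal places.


Min = 1, Max = 98
Range = 98 - 1 = 97
Scaled = (x - min) / (max - min)
= (51 - 1) / 97
= 50 / 97
= 0.5155

0.5155


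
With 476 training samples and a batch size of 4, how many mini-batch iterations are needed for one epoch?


Iterations per epoch = dataset_size / batch_size
= 476 / 4
= 119

119


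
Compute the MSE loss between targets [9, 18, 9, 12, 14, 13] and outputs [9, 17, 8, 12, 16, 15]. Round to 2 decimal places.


Differences: [0, 1, 1, 0, -2, -2]
Squared errors: [0, 1, 1, 0, 4, 4]
Sum of squared errors = 10
MSE = 10 / 6 = 1.67

1.67


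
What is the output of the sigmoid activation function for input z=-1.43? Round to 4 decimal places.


sigmoid(z) = 1 / (1 + exp(-z))
exp(-(-1.43)) = exp(1.43) = 4.1787
1 + 4.1787 = 5.1787
1 / 5.1787 = 0.1931

0.1931


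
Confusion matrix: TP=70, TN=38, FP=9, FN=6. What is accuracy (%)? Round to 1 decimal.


Accuracy = (TP + TN) / (TP + TN + FP + FN) * 100
= (70 + 38) / (70 + 38 + 9 + 6)
= 108 / 123
= 0.878
= 87.8%

87.8


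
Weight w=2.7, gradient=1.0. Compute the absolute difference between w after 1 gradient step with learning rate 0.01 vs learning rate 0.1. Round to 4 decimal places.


With lr=0.01: w_new = 2.7 - 0.01 * 1.0 = 2.69
With lr=0.1: w_new = 2.7 - 0.1 * 1.0 = 2.6
Absolute difference = |2.69 - 2.6|
= 0.0900

0.0900


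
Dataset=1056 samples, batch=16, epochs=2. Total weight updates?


Iterations per epoch = 1056 / 16 = 66
Total updates = iterations_per_epoch * epochs
= 66 * 2
= 132

132


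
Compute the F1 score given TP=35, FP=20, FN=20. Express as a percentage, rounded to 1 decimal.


Precision = TP / (TP + FP) = 35 / 55 = 0.6364
Recall = TP / (TP + FN) = 35 / 55 = 0.6364
F1 = 2 * P * R / (P + R)
= 2 * 0.6364 * 0.6364 / (0.6364 + 0.6364)
= 0.8099 / 1.2727
= 0.6364
As percentage: 63.6%

63.6


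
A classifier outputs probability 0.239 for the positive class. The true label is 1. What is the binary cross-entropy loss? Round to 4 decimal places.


For y=1: Loss = -log(p)
= -log(0.239)
= -(-1.4313)
= 1.4313

1.4313


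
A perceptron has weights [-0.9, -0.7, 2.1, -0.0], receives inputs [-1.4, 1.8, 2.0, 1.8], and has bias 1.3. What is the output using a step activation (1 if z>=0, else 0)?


z = w . x + b
= -0.9*-1.4 + -0.7*1.8 + 2.1*2.0 + -0.0*1.8 + 1.3
= 1.26 + -1.26 + 4.2 + -0.0 + 1.3
= 4.2 + 1.3
= 5.5
Since z = 5.5 >= 0, output = 1

1


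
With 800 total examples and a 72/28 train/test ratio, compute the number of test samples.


Train samples = 800 * 72% = 576
Test samples = 800 - 576
= 224

224


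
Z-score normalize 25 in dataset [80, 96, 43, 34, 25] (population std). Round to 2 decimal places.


Mean = (80 + 96 + 43 + 34 + 25) / 5 = 55.6
Variance = sum((x_i - mean)^2) / n = 757.84
Std = sqrt(757.84) = 27.5289
Z = (x - mean) / std
= (25 - 55.6) / 27.5289
= -30.6 / 27.5289
= -1.11

-1.11


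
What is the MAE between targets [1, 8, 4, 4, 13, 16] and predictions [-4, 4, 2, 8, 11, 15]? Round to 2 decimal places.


Absolute errors: [5, 4, 2, 4, 2, 1]
Sum of absolute errors = 18
MAE = 18 / 6 = 3.00

3.00


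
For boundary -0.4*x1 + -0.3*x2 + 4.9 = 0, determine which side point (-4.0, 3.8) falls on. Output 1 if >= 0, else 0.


Compute -0.4 * -4.0 + -0.3 * 3.8 + 4.9
= 1.6 + -1.14 + 4.9
= 5.36
Since 5.36 >= 0, the point is on the positive side.

1


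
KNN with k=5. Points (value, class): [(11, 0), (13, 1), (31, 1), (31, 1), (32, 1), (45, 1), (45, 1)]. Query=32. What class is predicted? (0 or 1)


Distances from query 32:
Point 32 (class 1): distance = 0
Point 31 (class 1): distance = 1
Point 31 (class 1): distance = 1
Point 45 (class 1): distance = 13
Point 45 (class 1): distance = 13
K=5 nearest neighbors: classes = [1, 1, 1, 1, 1]
Votes for class 1: 5 / 5
Majority vote => class 1

1


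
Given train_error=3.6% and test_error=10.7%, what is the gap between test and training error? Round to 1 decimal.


Generalization gap = test_error - train_error
= 10.7 - 3.6
= 7.1%
A moderate gap.

7.1


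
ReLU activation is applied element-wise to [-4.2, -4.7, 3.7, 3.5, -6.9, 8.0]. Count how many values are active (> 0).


ReLU(x) = max(0, x) for each element:
ReLU(-4.2) = 0
ReLU(-4.7) = 0
ReLU(3.7) = 3.7
ReLU(3.5) = 3.5
ReLU(-6.9) = 0
ReLU(8.0) = 8.0
Active neurons (>0): 3

3


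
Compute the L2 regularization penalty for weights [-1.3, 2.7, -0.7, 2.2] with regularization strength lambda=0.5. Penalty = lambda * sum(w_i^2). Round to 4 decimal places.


Squaring each weight:
(-1.3)^2 = 1.69
2.7^2 = 7.29
(-0.7)^2 = 0.49
2.2^2 = 4.84
Sum of squares = 14.31
Penalty = 0.5 * 14.31 = 7.1550

7.1550


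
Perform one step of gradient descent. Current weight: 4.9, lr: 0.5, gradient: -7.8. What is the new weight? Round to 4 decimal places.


w_new = w_old - lr * gradient
= 4.9 - 0.5 * -7.8
= 4.9 - (-3.9)
= 8.8000

8.8000


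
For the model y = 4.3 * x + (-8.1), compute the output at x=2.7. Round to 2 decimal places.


y = 4.3 * 2.7 + (-8.1)
= 11.61 + (-8.1)
= 3.51

3.51


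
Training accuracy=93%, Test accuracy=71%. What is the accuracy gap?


Gap = train_accuracy - test_accuracy
= 93 - 71
= 22%
This large gap strongly indicates overfitting.

22


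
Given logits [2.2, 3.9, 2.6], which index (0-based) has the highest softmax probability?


Softmax is a monotonic transformation, so it preserves the argmax.
We need to find the index of the maximum logit.
Index 0: 2.2
Index 1: 3.9
Index 2: 2.6
Maximum logit = 3.9 at index 1

1


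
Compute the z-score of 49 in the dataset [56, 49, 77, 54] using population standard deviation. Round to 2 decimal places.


Mean = (56 + 49 + 77 + 54) / 4 = 59.0
Variance = sum((x_i - mean)^2) / n = 114.5
Std = sqrt(114.5) = 10.7005
Z = (x - mean) / std
= (49 - 59.0) / 10.7005
= -10.0 / 10.7005
= -0.93

-0.93


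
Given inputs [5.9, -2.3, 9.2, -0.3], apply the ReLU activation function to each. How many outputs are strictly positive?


ReLU(x) = max(0, x) for each element:
ReLU(5.9) = 5.9
ReLU(-2.3) = 0
ReLU(9.2) = 9.2
ReLU(-0.3) = 0
Active neurons (>0): 2

2


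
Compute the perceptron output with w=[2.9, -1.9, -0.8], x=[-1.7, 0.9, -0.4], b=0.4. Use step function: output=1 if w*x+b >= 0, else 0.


z = w . x + b
= 2.9*-1.7 + -1.9*0.9 + -0.8*-0.4 + 0.4
= -4.93 + -1.71 + 0.32 + 0.4
= -6.32 + 0.4
= -5.92
Since z = -5.92 < 0, output = 0

0


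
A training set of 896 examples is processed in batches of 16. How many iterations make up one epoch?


Iterations per epoch = dataset_size / batch_size
= 896 / 16
= 56

56


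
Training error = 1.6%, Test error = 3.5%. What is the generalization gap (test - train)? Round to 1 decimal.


Generalization gap = test_error - train_error
= 3.5 - 1.6
= 1.9%
A small gap suggests good generalization.

1.9


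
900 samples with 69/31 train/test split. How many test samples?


Train samples = 900 * 69% = 621
Test samples = 900 - 621
= 279

279


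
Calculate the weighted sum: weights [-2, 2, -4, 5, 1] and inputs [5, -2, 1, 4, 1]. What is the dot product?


Element-wise products:
-2 * 5 = -10
2 * -2 = -4
-4 * 1 = -4
5 * 4 = 20
1 * 1 = 1
Sum = -10 + -4 + -4 + 20 + 1
= 3

3


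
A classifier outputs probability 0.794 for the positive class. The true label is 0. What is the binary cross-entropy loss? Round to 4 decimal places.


For y=0: Loss = -log(1-p)
= -log(1 - 0.794)
= -log(0.206)
= -(-1.5799)
= 1.5799

1.5799


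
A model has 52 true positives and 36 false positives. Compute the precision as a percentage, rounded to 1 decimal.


Precision = TP / (TP + FP) * 100
= 52 / (52 + 36)
= 52 / 88
= 0.5909
= 59.1%

59.1


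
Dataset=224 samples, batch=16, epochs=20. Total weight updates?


Iterations per epoch = 224 / 16 = 14
Total updates = iterations_per_epoch * epochs
= 14 * 20
= 280

280


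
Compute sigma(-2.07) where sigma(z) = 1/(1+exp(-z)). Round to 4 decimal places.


sigmoid(z) = 1 / (1 + exp(-z))
exp(-(-2.07)) = exp(2.07) = 7.9248
1 + 7.9248 = 8.9248
1 / 8.9248 = 0.1120

0.1120


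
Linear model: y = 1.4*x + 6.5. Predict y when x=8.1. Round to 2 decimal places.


y = 1.4 * 8.1 + (6.5)
= 11.34 + (6.5)
= 17.84

17.84


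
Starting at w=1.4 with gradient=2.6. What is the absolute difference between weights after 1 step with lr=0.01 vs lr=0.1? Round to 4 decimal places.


With lr=0.01: w_new = 1.4 - 0.01 * 2.6 = 1.374
With lr=0.1: w_new = 1.4 - 0.1 * 2.6 = 1.14
Absolute difference = |1.374 - 1.14|
= 0.2340

0.2340


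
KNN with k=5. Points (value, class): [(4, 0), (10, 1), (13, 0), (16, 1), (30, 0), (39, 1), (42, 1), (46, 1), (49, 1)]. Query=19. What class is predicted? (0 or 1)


Distances from query 19:
Point 16 (class 1): distance = 3
Point 13 (class 0): distance = 6
Point 10 (class 1): distance = 9
Point 30 (class 0): distance = 11
Point 4 (class 0): distance = 15
K=5 nearest neighbors: classes = [1, 0, 1, 0, 0]
Votes for class 1: 2 / 5
Majority vote => class 0

0


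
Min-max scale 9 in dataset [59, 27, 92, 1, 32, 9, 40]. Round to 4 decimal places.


Min = 1, Max = 92
Range = 92 - 1 = 91
Scaled = (x - min) / (max - min)
= (9 - 1) / 91
= 8 / 91
= 0.0879

0.0879


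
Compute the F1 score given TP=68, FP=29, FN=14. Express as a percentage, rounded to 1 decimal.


Precision = TP / (TP + FP) = 68 / 97 = 0.701
Recall = TP / (TP + FN) = 68 / 82 = 0.8293
F1 = 2 * P * R / (P + R)
= 2 * 0.701 * 0.8293 / (0.701 + 0.8293)
= 1.1627 / 1.5303
= 0.7598
As percentage: 76.0%

76.0


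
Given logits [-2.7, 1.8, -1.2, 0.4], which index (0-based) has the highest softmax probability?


Softmax is a monotonic transformation, so it preserves the argmax.
We need to find the index of the maximum logit.
Index 0: -2.7
Index 1: 1.8
Index 2: -1.2
Index 3: 0.4
Maximum logit = 1.8 at index 1

1


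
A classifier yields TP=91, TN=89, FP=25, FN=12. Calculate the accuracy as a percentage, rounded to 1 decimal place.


Accuracy = (TP + TN) / (TP + TN + FP + FN) * 100
= (91 + 89) / (91 + 89 + 25 + 12)
= 180 / 217
= 0.8295
= 82.9%

82.9


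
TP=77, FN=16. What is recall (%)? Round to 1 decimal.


Recall = TP / (TP + FN) * 100
= 77 / (77 + 16)
= 77 / 93
= 0.828
= 82.8%

82.8


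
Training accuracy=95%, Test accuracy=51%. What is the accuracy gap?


Gap = train_accuracy - test_accuracy
= 95 - 51
= 44%
This large gap strongly indicates overfitting.

44


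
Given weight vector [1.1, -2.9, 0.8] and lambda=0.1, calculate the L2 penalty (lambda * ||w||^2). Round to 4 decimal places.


Squaring each weight:
1.1^2 = 1.21
(-2.9)^2 = 8.41
0.8^2 = 0.64
Sum of squares = 10.26
Penalty = 0.1 * 10.26 = 1.0260

1.0260


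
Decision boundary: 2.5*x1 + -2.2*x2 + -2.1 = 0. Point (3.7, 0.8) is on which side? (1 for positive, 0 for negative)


Compute 2.5 * 3.7 + -2.2 * 0.8 + -2.1
= 9.25 + -1.76 + -2.1
= 5.39
Since 5.39 >= 0, the point is on the positive side.

1
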